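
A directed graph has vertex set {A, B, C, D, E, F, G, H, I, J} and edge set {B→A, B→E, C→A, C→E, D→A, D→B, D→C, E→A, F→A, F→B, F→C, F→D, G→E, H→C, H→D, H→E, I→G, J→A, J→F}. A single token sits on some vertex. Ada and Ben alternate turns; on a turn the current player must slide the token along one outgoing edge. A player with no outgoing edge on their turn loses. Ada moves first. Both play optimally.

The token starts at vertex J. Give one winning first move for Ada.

Move to A.

Use the standard recursion: the mover loses at a terminal position; elsewhere, the mover wins exactly when some move hands the opponent an L position.
Every edge goes from a vertex to one that appears earlier in the order A, E, C, G, B, I, D, F, H, J, so processing vertices in that order labels each vertex after all of its successors.
A: no outgoing edge → L
E: can move to A, which is L ⇒ W
C: can move to A, which is L ⇒ W
G: the only move is to E(W), a W ⇒ L
B: can move to A, which is L ⇒ W
I: can move to G, which is L ⇒ W
D: can move to A, which is L ⇒ W
F: can move to A, which is L ⇒ W
H: moves to D(W), C(W), E(W); every one is W ⇒ L
J: can move to A, which is L ⇒ W
From J, the L positions reachable in one move are: A.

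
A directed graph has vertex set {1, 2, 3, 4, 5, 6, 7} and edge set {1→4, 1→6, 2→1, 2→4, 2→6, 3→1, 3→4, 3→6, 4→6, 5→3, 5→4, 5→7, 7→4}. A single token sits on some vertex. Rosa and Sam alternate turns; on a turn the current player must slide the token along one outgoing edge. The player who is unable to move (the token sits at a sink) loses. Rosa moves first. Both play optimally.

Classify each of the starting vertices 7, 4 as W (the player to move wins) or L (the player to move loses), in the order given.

7: L, 4: W

Use the standard recursion: the mover loses at a terminal position; elsewhere, the mover wins exactly when some move hands the opponent an L position.
Every edge goes from a vertex to one that appears earlier in the order 6, 4, 1, 2, 7, 3, 5, so processing vertices in that order labels each vertex after all of its successors.
6: no outgoing edge → L
4: →6(L), so W
1: →6(L), so W
2: →6(L), so W
7: →4(W) only, which is W, so L
3: →6(L), so W
5: →7(L), so W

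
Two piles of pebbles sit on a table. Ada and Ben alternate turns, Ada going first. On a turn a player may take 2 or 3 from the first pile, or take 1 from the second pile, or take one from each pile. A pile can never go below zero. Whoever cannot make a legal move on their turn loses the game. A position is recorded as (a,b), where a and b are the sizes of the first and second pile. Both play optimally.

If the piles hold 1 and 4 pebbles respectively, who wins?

Use the standard recursion: the mover loses at a terminal position; elsewhere, the mover wins exactly when some move hands the opponent an L position.
No move ever increases a pile, so every position that can arise here has a ≤ 1 and b ≤ 4; it is enough to label the cells with 0 ≤ a ≤ 1 and 0 ≤ b ≤ 4.
Every move lowers a or b (never raises either), so fill the grid row by row in increasing a, and left to right within a row: each cell's successors are then already labelled.
      b=0  b=1  b=2  b=3  b=4
a=0:    L    W    L    W    L
a=1:    L    W    L    W    L
Cells with no legal move (terminal, hence L): (0,0), (1,0).
The remaining L cells, each justified by listing all of its moves:
(0,2): the only move is to (0,1)(W), a W ⇒ L
(0,4): the only move is to (0,3)(W), a W ⇒ L
(1,2): moves to (1,1)(W), (0,1)(W); every one is W ⇒ L
(1,4): moves to (1,3)(W), (0,3)(W); every one is W ⇒ L
Every other cell has at least one move into one of the L cells above, so it is W.
The starting position (1,4) is L: whatever Ada does, the opponent receives a W position.

Ben wins.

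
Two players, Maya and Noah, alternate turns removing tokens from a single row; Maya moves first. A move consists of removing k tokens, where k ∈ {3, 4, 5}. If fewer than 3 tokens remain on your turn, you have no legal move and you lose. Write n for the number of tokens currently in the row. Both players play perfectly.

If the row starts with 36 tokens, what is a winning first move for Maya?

Work bottom-up. With no move the player to move loses. Otherwise the position is W if at least one move leads to an L position for the opponent, and L if every move leads to a W.
n=0: no move → L
n=1: no move → L
n=2: no move → L
n=3: can move to 0, which is L ⇒ W
n=4: can move to 1, which is L ⇒ W
n=5: can move to 2, which is L ⇒ W
n=6: can move to 2, which is L ⇒ W
n=7: can move to 2, which is L ⇒ W
n=8: moves to 5(W), 4(W), 3(W); every one is W ⇒ L
n=9: moves to 6(W), 5(W), 4(W); every one is W ⇒ L
n=10: moves to 7(W), 6(W), 5(W); every one is W ⇒ L
n=11: can move to 8, which is L ⇒ W
n=12: can move to 9, which is L ⇒ W
n=13: can move to 10, which is L ⇒ W
n=14: can move to 10, which is L ⇒ W
n=15: can move to 10, which is L ⇒ W
n=16: moves to 13(W), 12(W), 11(W); every one is W ⇒ L
n=17: moves to 14(W), 13(W), 12(W); every one is W ⇒ L
n=18: moves to 15(W), 14(W), 13(W); every one is W ⇒ L
n=19: can move to 16, which is L ⇒ W
n=20: can move to 17, which is L ⇒ W
n=21: can move to 18, which is L ⇒ W
n=22: can move to 18, which is L ⇒ W
n=23: can move to 18, which is L ⇒ W
n=24: moves to 21(W), 20(W), 19(W); every one is W ⇒ L
n=25: moves to 22(W), 21(W), 20(W); every one is W ⇒ L
n=26: moves to 23(W), 22(W), 21(W); every one is W ⇒ L
n=27: can move to 24, which is L ⇒ W
n=28: can move to 25, which is L ⇒ W
n=29: can move to 26, which is L ⇒ W
n=30: can move to 26, which is L ⇒ W
n=31: can move to 26, which is L ⇒ W
n=32: moves to 29(W), 28(W), 27(W); every one is W ⇒ L
n=33: moves to 30(W), 29(W), 28(W); every one is W ⇒ L
n=34: moves to 31(W), 30(W), 29(W); every one is W ⇒ L
n=35: can move to 32, which is L ⇒ W
n=36: can move to 33, which is L ⇒ W
From 36, the L positions reachable in one move are: 33, 32. Any move reaching one of these is winning.

Remove 3, leaving 33.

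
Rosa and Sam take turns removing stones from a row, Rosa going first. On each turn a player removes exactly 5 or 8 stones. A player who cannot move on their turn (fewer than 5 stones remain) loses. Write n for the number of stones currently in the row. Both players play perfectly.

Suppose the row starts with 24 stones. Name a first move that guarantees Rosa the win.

Label each position W (a win for the player to move) or L (a loss). A position with no legal move is L; any other position is W exactly when some move reaches an L, and L when every move reaches a W.
n=0: no move → L
n=1: no move → L
n=2: no move → L
n=3: no move → L
n=4: no move → L
n=5: can move to 0, which is L ⇒ W
n=6: can move to 1, which is L ⇒ W
n=7: can move to 2, which is L ⇒ W
n=8: can move to 3, which is L ⇒ W
n=9: can move to 4, which is L ⇒ W
n=10: can move to 2, which is L ⇒ W
n=11: can move to 3, which is L ⇒ W
n=12: can move to 4, which is L ⇒ W
n=13: moves to 8(W), 5(W); every one is W ⇒ L
n=14: moves to 9(W), 6(W); every one is W ⇒ L
n=15: moves to 10(W), 7(W); every one is W ⇒ L
n=16: moves to 11(W), 8(W); every one is W ⇒ L
n=17: moves to 12(W), 9(W); every one is W ⇒ L
n=18: can move to 13, which is L ⇒ W
n=19: can move to 14, which is L ⇒ W
n=20: can move to 15, which is L ⇒ W
n=21: can move to 16, which is L ⇒ W
n=22: can move to 17, which is L ⇒ W
n=23: can move to 15, which is L ⇒ W
n=24: can move to 16, which is L ⇒ W
From 24, the L positions reachable in one move are: 16.

Remove 8, leaving 16.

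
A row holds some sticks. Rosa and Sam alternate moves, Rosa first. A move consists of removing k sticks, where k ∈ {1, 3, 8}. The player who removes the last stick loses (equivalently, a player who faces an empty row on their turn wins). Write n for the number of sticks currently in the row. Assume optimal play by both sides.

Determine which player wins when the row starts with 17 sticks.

Rosa wins.

Classify positions by backward induction: terminal positions (no move available) are W. From any other position, the mover wins iff some move reaches an L.
n=0: no move; the opponent has just taken the last stick and therefore loses → W
n=1: the only move is to 0(W), a W ⇒ L
n=2: can move to 1, which is L ⇒ W
n=3: moves to 2(W), 0(W); every one is W ⇒ L
n=4: can move to 3, which is L ⇒ W
n=5: moves to 4(W), 2(W); every one is W ⇒ L
n=6: can move to 5, which is L ⇒ W
n=7: moves to 6(W), 4(W); every one is W ⇒ L
n=8: can move to 7, which is L ⇒ W
n=9: can move to 1, which is L ⇒ W
n=10: can move to 7, which is L ⇒ W
n=11: can move to 3, which is L ⇒ W
n=12: moves to 11(W), 9(W), 4(W); every one is W ⇒ L
n=13: can move to 12, which is L ⇒ W
n=14: moves to 13(W), 11(W), 6(W); every one is W ⇒ L
n=15: can move to 14, which is L ⇒ W
n=16: moves to 15(W), 13(W), 8(W); every one is W ⇒ L
n=17: can move to 16, which is L ⇒ W
The starting position 17 is W: Rosa should remove 1, leaving 16, handing over an L position.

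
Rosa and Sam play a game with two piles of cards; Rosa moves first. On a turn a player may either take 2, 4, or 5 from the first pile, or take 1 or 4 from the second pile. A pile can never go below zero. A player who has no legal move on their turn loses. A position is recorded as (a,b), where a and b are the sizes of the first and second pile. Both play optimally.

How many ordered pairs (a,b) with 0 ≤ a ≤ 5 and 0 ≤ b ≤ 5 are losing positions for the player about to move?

12

Build the W/L table. Terminal = L. A non-terminal position is W if it has a move to some L; otherwise it is L.
Every move lowers a or b (never raises either), so fill the grid row by row in increasing a, and left to right within a row: each cell's successors are then already labelled.
      b=0  b=1  b=2  b=3  b=4  b=5
a=0:    L    W    L    W    W    L
a=1:    L    W    L    W    W    L
a=2:    W    L    W    L    W    W
a=3:    W    L    W    L    W    W
a=4:    W    W    W    W    L    W
a=5:    W    W    W    W    L    W
Cells with no legal move (terminal, hence L): (0,0), (1,0).
The remaining L cells, each justified by listing all of its moves:
(0,2): the only move is to (0,1)(W), a W ⇒ L
(0,5): moves to (0,4)(W), (0,1)(W); every one is W ⇒ L
(1,2): the only move is to (1,1)(W), a W ⇒ L
(1,5): moves to (1,4)(W), (1,1)(W); every one is W ⇒ L
(2,1): moves to (0,1)(W), (2,0)(W); every one is W ⇒ L
(2,3): moves to (0,3)(W), (2,2)(W); every one is W ⇒ L
(3,1): moves to (1,1)(W), (3,0)(W); every one is W ⇒ L
(3,3): moves to (1,3)(W), (3,2)(W); every one is W ⇒ L
(4,4): moves to (2,4)(W), (0,4)(W), (4,3)(W), (4,0)(W); every one is W ⇒ L
(5,4): moves to (3,4)(W), (1,4)(W), (0,4)(W), (5,3)(W), (5,0)(W); every one is W ⇒ L
Every other cell has at least one move into one of the L cells above, so it is W.
L cells per row: a=0: 3, a=1: 3, a=2: 2, a=3: 2, a=4: 1, a=5: 1; total 12.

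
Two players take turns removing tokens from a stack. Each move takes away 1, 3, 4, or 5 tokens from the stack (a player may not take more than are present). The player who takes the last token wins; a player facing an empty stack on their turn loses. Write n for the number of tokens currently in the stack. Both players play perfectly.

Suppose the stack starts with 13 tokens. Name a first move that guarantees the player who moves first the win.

Remove 3, leaving 10.

Build the W/L table. Terminal = L. A non-terminal position is W if it has a move to some L; otherwise it is L.
n=0: no move → L
n=1: →0(L), so W
n=2: →1(W) only, which is W, so L
n=3: →2(L), so W
n=4: →0(L), so W
n=5: →2(L), so W
n=6: →2(L), so W
n=7: →2(L), so W
n=8: →7(W), 5(W), 4(W), 3(W) — all W, so L
n=9: →8(L), so W
n=10: →9(W), 7(W), 6(W), 5(W) — all W, so L
n=11: →10(L), so W
n=12: →8(L), so W
n=13: →10(L), so W
From 13, the L positions reachable in one move are: 10, 8. Any move reaching one of these is winning.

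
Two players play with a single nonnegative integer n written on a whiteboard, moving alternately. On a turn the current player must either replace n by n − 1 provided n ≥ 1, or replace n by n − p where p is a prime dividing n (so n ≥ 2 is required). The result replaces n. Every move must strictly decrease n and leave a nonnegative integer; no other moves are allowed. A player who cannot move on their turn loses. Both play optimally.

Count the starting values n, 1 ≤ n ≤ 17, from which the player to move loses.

4

Positions with no move are L. A position that does have a move is losing for the player to move precisely when every available move leads to a winning position for the opponent. Fill in the labels:
n=0: no move → L
n=1: reaches L-position 0 → W
n=2: reaches L-position 0 → W
n=3: reaches L-position 0 → W
n=4: only reaches 2(W), 3(W), all W → L
n=5: reaches L-position 0 → W
n=6: reaches L-position 4 → W
n=7: reaches L-position 0 → W
n=8: only reaches 6(W), 7(W), all W → L
n=9: reaches L-position 8 → W
n=10: reaches L-position 8 → W
n=11: reaches L-position 0 → W
n=12: only reaches 9(W), 10(W), 11(W), all W → L
n=13: reaches L-position 0 → W
n=14: reaches L-position 12 → W
n=15: reaches L-position 12 → W
n=16: only reaches 14(W), 15(W), all W → L
n=17: reaches L-position 0 → W
L entries with 1 ≤ n ≤ 17 (n=0 is outside the asked range and is not counted): n = 4, 8, 12, 16; that makes 4.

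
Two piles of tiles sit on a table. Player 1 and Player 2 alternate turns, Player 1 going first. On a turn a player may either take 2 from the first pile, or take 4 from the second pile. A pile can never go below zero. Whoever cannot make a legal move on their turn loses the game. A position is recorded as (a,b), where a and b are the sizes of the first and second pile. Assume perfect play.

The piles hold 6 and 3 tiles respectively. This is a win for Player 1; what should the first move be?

Move to (4,3).

Compute win/loss labels from the base case upward. A position with no move is L. Any other position is W if it can reach an L in one move, else L.
No move ever increases a pile, so every position that can arise here has a ≤ 6 and b ≤ 3; it is enough to label the cells with 0 ≤ a ≤ 6 and 0 ≤ b ≤ 3.
Every move lowers a or b (never raises either), so fill the grid row by row in increasing a, and left to right within a row: each cell's successors are then already labelled.
      b=0  b=1  b=2  b=3
a=0:    L    L    L    L
a=1:    L    L    L    L
a=2:    W    W    W    W
a=3:    W    W    W    W
a=4:    L    L    L    L
a=5:    L    L    L    L
a=6:    W    W    W    W
Cells with no legal move (terminal, hence L): (0,0), (0,1), (0,2), (0,3), (1,0), (1,1), (1,2), (1,3).
The remaining L cells, each justified by listing all of its moves:
(4,0): only reaches (2,0)(W), which is W → L
(4,1): only reaches (2,1)(W), which is W → L
(4,2): only reaches (2,2)(W), which is W → L
(4,3): only reaches (2,3)(W), which is W → L
(5,0): only reaches (3,0)(W), which is W → L
(5,1): only reaches (3,1)(W), which is W → L
(5,2): only reaches (3,2)(W), which is W → L
(5,3): only reaches (3,3)(W), which is W → L
Every other cell has at least one move into one of the L cells above, so it is W.
From (6,3), the L positions reachable in one move are: (4,3).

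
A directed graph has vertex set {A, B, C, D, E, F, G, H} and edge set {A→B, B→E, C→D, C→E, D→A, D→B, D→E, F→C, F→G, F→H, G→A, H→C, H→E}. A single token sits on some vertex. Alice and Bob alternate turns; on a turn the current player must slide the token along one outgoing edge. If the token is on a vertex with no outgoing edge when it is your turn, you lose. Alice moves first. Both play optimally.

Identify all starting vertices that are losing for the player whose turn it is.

Classify positions by backward induction: terminal positions (no move available) are L. From any other position, the mover wins iff some move reaches an L.
Every edge goes from a vertex to one that appears earlier in the order E, B, A, D, G, C, H, F, so processing vertices in that order labels each vertex after all of its successors.
E: no outgoing edge → L
B: reaches L-position E → W
A: only reaches B(W), which is W → L
D: reaches L-position A → W
G: reaches L-position A → W
C: reaches L-position E → W
H: reaches L-position E → W
F: only reaches H(W), C(W), G(W), all W → L
The losing starting vertices are exactly the entries labelled L in this table (3 of them).

A, E, F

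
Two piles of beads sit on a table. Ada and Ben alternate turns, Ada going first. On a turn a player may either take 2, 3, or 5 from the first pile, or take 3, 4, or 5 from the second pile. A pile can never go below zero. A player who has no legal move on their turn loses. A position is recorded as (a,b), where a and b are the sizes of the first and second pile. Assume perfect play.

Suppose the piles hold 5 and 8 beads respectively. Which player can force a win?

Ada wins.

Work bottom-up. With no move the player to move loses. Otherwise the position is W if at least one move leads to an L position for the opponent, and L if every move leads to a W.
No move ever increases a pile, so every position that can arise here has a ≤ 5 and b ≤ 8; it is enough to label the cells with 0 ≤ a ≤ 5 and 0 ≤ b ≤ 8.
Every move lowers a or b (never raises either), so fill the grid row by row in increasing a, and left to right within a row: each cell's successors are then already labelled.
      b=0  b=1  b=2  b=3  b=4  b=5  b=6  b=7  b=8
a=0:    L    L    L    W    W    W    W    W    L
a=1:    L    L    L    W    W    W    W    W    L
a=2:    W    W    W    L    L    L    W    W    W
a=3:    W    W    W    L    L    L    W    W    W
a=4:    W    W    W    W    W    W    L    L    W
a=5:    W    W    W    W    W    W    L    L    W
Cells with no legal move (terminal, hence L): (0,0), (0,1), (0,2), (1,0), (1,1), (1,2).
The remaining L cells, each justified by listing all of its moves:
(0,8): moves to (0,5)(W), (0,4)(W), (0,3)(W); every one is W ⇒ L
(1,8): moves to (1,5)(W), (1,4)(W), (1,3)(W); every one is W ⇒ L
(2,3): moves to (0,3)(W), (2,0)(W); every one is W ⇒ L
(2,4): moves to (0,4)(W), (2,1)(W), (2,0)(W); every one is W ⇒ L
(2,5): moves to (0,5)(W), (2,2)(W), (2,1)(W), (2,0)(W); every one is W ⇒ L
(3,3): moves to (1,3)(W), (0,3)(W), (3,0)(W); every one is W ⇒ L
(3,4): moves to (1,4)(W), (0,4)(W), (3,1)(W), (3,0)(W); every one is W ⇒ L
(3,5): moves to (1,5)(W), (0,5)(W), (3,2)(W), (3,1)(W), (3,0)(W); every one is W ⇒ L
(4,6): moves to (2,6)(W), (1,6)(W), (4,3)(W), (4,2)(W), (4,1)(W); every one is W ⇒ L
(4,7): moves to (2,7)(W), (1,7)(W), (4,4)(W), (4,3)(W), (4,2)(W); every one is W ⇒ L
(5,6): moves to (3,6)(W), (2,6)(W), (0,6)(W), (5,3)(W), (5,2)(W), (5,1)(W); every one is W ⇒ L
(5,7): moves to (3,7)(W), (2,7)(W), (0,7)(W), (5,4)(W), (5,3)(W), (5,2)(W); every one is W ⇒ L
Every other cell has at least one move into one of the L cells above, so it is W.
The starting position (5,8) is W: Ada should move to (0,8), handing over an L position.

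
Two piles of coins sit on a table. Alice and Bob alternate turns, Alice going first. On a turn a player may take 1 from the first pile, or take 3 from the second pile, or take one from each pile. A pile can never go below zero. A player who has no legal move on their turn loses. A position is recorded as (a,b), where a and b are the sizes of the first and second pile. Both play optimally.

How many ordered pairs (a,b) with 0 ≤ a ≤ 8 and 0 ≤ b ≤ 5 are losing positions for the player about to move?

Build the W/L table. Terminal = L. A non-terminal position is W if it has a move to some L; otherwise it is L.
Every move lowers a or b (never raises either), so fill the grid row by row in increasing a, and left to right within a row: each cell's successors are then already labelled.
      b=0  b=1  b=2  b=3  b=4  b=5
a=0:    L    L    L    W    W    W
a=1:    W    W    W    W    L    L
a=2:    L    L    L    W    W    W
a=3:    W    W    W    W    L    L
a=4:    L    L    L    W    W    W
a=5:    W    W    W    W    L    L
a=6:    L    L    L    W    W    W
a=7:    W    W    W    W    L    L
a=8:    L    L    L    W    W    W
Cells with no legal move (terminal, hence L): (0,0), (0,1), (0,2).
The remaining L cells, each justified by listing all of its moves:
(1,4): →(0,4)(W), (1,1)(W), (0,3)(W) — all W, so L
(1,5): →(0,5)(W), (1,2)(W), (0,4)(W) — all W, so L
(2,0): →(1,0)(W) only, which is W, so L
(2,1): →(1,1)(W), (1,0)(W) — all W, so L
(2,2): →(1,2)(W), (1,1)(W) — all W, so L
(3,4): →(2,4)(W), (3,1)(W), (2,3)(W) — all W, so L
(3,5): →(2,5)(W), (3,2)(W), (2,4)(W) — all W, so L
(4,0): →(3,0)(W) only, which is W, so L
(4,1): →(3,1)(W), (3,0)(W) — all W, so L
(4,2): →(3,2)(W), (3,1)(W) — all W, so L
(5,4): →(4,4)(W), (5,1)(W), (4,3)(W) — all W, so L
(5,5): →(4,5)(W), (5,2)(W), (4,4)(W) — all W, so L
(6,0): →(5,0)(W) only, which is W, so L
(6,1): →(5,1)(W), (5,0)(W) — all W, so L
(6,2): →(5,2)(W), (5,1)(W) — all W, so L
(7,4): →(6,4)(W), (7,1)(W), (6,3)(W) — all W, so L
(7,5): →(6,5)(W), (7,2)(W), (6,4)(W) — all W, so L
(8,0): →(7,0)(W) only, which is W, so L
(8,1): →(7,1)(W), (7,0)(W) — all W, so L
(8,2): →(7,2)(W), (7,1)(W) — all W, so L
Every other cell has at least one move into one of the L cells above, so it is W.
L cells per row: a=0: 3, a=1: 2, a=2: 3, a=3: 2, a=4: 3, a=5: 2, a=6: 3, a=7: 2, a=8: 3; total 23.

23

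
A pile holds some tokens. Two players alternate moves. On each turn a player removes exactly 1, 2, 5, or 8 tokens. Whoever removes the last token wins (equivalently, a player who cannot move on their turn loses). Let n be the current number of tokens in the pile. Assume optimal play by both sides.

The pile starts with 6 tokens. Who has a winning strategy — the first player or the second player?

Compute win/loss labels from the base case upward. A position with no move is L. Any other position is W if it can reach an L in one move, else L.
n=0: no move → L
n=1: →0(L), so W
n=2: →0(L), so W
n=3: →2(W), 1(W) — all W, so L
n=4: →3(L), so W
n=5: →3(L), so W
n=6: →5(W), 4(W), 1(W) — all W, so L
The starting position 6 is L: whatever the player to move does, the opponent receives a W position.

The second player wins.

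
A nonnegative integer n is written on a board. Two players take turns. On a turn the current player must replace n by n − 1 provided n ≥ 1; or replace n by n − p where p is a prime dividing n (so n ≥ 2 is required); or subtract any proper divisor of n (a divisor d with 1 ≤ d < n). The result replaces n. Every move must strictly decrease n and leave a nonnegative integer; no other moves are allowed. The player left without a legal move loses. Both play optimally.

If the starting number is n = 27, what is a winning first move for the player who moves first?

Work bottom-up. With no move the player to move loses. Otherwise the position is W if at least one move leads to an L position for the opponent, and L if every move leads to a W.
n=0: no move → L
n=1: W (go to 0, an L position)
n=2: W (go to 0, an L position)
n=3: W (go to 0, an L position)
n=4: L (options 2(W), 3(W) are all W)
n=5: W (go to 0, an L position)
n=6: W (go to 4, an L position)
n=7: W (go to 0, an L position)
n=8: W (go to 4, an L position)
n=9: L (options 6(W), 8(W) are all W)
n=10: W (go to 9, an L position)
n=11: W (go to 0, an L position)
n=12: W (go to 9, an L position)
n=13: W (go to 0, an L position)
n=14: L (options 7(W), 12(W), 13(W) are all W)
n=15: W (go to 14, an L position)
n=16: W (go to 14, an L position)
n=17: W (go to 0, an L position)
n=18: W (go to 9, an L position)
n=19: W (go to 0, an L position)
n=20: L (options 10(W), 15(W), 16(W), 18(W), 19(W) are all W)
n=21: W (go to 14, an L position)
n=22: W (go to 20, an L position)
n=23: W (go to 0, an L position)
n=24: W (go to 20, an L position)
n=25: W (go to 20, an L position)
n=26: L (options 13(W), 24(W), 25(W) are all W)
n=27: W (go to 26, an L position)
From 27, the L positions reachable in one move are: 26.

Move to 26.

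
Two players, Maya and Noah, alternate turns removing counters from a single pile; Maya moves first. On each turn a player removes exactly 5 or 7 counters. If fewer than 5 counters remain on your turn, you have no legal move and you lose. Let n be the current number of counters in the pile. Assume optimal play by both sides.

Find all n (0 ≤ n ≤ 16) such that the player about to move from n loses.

0, 1, 2, 3, 4, 12, 13, 14, 15, 16

Label each position W (a win for the player to move) or L (a loss). A position with no legal move is L; any other position is W exactly when some move reaches an L, and L when every move reaches a W.
n=0: no move → L
n=1: no move → L
n=2: no move → L
n=3: no move → L
n=4: no move → L
n=5: W (go to 0, an L position)
n=6: W (go to 1, an L position)
n=7: W (go to 2, an L position)
n=8: W (go to 3, an L position)
n=9: W (go to 4, an L position)
n=10: W (go to 3, an L position)
n=11: W (go to 4, an L position)
n=12: L (options 7(W), 5(W) are all W)
n=13: L (options 8(W), 6(W) are all W)
n=14: L (options 9(W), 7(W) are all W)
n=15: L (options 10(W), 8(W) are all W)
n=16: L (options 11(W), 9(W) are all W)
The losing starting values of n are exactly the entries labelled L in this table (10 of them).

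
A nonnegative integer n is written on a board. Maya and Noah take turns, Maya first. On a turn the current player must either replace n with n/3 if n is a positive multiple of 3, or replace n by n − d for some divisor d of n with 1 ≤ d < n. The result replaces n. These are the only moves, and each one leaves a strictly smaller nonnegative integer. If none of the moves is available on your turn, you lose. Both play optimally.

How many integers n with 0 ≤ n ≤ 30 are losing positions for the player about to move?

13

Label each position W (a win for the player to move) or L (a loss). A position with no legal move is L; any other position is W exactly when some move reaches an L, and L when every move reaches a W.
n=0: no move → L
n=1: no move → L
n=2: W (go to 1, an L position)
n=3: W (go to 1, an L position)
n=4: L (options 2(W), 3(W) are all W)
n=5: W (go to 4, an L position)
n=6: W (go to 4, an L position)
n=7: L (sole option 6(W) is W)
n=8: W (go to 4, an L position)
n=9: L (options 3(W), 6(W), 8(W) are all W)
n=10: W (go to 9, an L position)
n=11: L (sole option 10(W) is W)
n=12: W (go to 4, an L position)
n=13: L (sole option 12(W) is W)
n=14: W (go to 7, an L position)
n=15: L (options 5(W), 10(W), 12(W), 14(W) are all W)
n=16: W (go to 15, an L position)
n=17: L (sole option 16(W) is W)
n=18: W (go to 9, an L position)
n=19: L (sole option 18(W) is W)
n=20: W (go to 15, an L position)
n=21: W (go to 7, an L position)
n=22: W (go to 11, an L position)
n=23: L (sole option 22(W) is W)
n=24: W (go to 23, an L position)
n=25: L (options 20(W), 24(W) are all W)
n=26: W (go to 13, an L position)
n=27: W (go to 9, an L position)
n=28: L (options 14(W), 21(W), 24(W), 26(W), 27(W) are all W)
n=29: W (go to 28, an L position)
n=30: W (go to 15, an L position)
L entries with 0 ≤ n ≤ 30: n = 0, 1, 4, 7, 9, 11, 13, 15, 17, 19, 23, 25, 28; that makes 13.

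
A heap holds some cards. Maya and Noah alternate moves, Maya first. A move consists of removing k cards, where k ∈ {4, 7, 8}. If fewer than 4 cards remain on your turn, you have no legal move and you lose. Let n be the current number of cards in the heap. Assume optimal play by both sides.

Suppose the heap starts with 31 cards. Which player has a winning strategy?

Compute win/loss labels from the base case upward. A position with no move is L. Any other position is W if it can reach an L in one move, else L.
n=0: no move → L
n=1: no move → L
n=2: no move → L
n=3: no move → L
n=4: reaches L-position 0 → W
n=5: reaches L-position 1 → W
n=6: reaches L-position 2 → W
n=7: reaches L-position 3 → W
n=8: reaches L-position 1 → W
n=9: reaches L-position 2 → W
n=10: reaches L-position 3 → W
n=11: reaches L-position 3 → W
n=12: only reaches 8(W), 5(W), 4(W), all W → L
n=13: only reaches 9(W), 6(W), 5(W), all W → L
n=14: only reaches 10(W), 7(W), 6(W), all W → L
n=15: only reaches 11(W), 8(W), 7(W), all W → L
n=16: reaches L-position 12 → W
n=17: reaches L-position 13 → W
n=18: reaches L-position 14 → W
n=19: reaches L-position 15 → W
n=20: reaches L-position 13 → W
n=21: reaches L-position 14 → W
n=22: reaches L-position 15 → W
n=23: reaches L-position 15 → W
n=24: only reaches 20(W), 17(W), 16(W), all W → L
n=25: only reaches 21(W), 18(W), 17(W), all W → L
n=26: only reaches 22(W), 19(W), 18(W), all W → L
n=27: only reaches 23(W), 20(W), 19(W), all W → L
n=28: reaches L-position 24 → W
n=29: reaches L-position 25 → W
n=30: reaches L-position 26 → W
n=31: reaches L-position 27 → W
From 31 Maya can remove 4, leaving 27, reaching an L position.

Maya wins.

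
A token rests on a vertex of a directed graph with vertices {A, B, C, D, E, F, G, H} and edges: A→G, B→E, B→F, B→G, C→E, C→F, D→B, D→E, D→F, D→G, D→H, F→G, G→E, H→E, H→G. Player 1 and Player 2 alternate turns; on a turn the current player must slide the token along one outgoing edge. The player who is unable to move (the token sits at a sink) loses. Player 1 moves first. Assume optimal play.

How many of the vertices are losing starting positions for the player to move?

3

Compute win/loss labels from the base case upward. A position with no move is L. Any other position is W if it can reach an L in one move, else L.
Every edge goes from a vertex to one that appears earlier in the order E, G, H, F, B, C, D, A, so processing vertices in that order labels each vertex after all of its successors.
E: no outgoing edge → L
G: can move to E, which is L ⇒ W
H: can move to E, which is L ⇒ W
F: the only move is to G(W), a W ⇒ L
B: can move to F, which is L ⇒ W
C: can move to F, which is L ⇒ W
D: can move to F, which is L ⇒ W
A: the only move is to G(W), a W ⇒ L
The L vertices are A, E, F; that is 3 in all.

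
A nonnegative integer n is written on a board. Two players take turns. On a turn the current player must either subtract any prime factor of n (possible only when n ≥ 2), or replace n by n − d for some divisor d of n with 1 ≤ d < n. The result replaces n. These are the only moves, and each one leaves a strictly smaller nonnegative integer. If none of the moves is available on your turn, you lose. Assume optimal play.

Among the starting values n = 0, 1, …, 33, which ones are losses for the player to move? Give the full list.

Positions with no move are L. A position that does have a move is losing for the player to move precisely when every available move leads to a winning position for the opponent. Fill in the labels:
n=0: no move → L
n=1: no move → L
n=2: can move to 0, which is L ⇒ W
n=3: can move to 0, which is L ⇒ W
n=4: moves to 2(W), 3(W); every one is W ⇒ L
n=5: can move to 0, which is L ⇒ W
n=6: can move to 4, which is L ⇒ W
n=7: can move to 0, which is L ⇒ W
n=8: can move to 4, which is L ⇒ W
n=9: moves to 6(W), 8(W); every one is W ⇒ L
n=10: can move to 9, which is L ⇒ W
n=11: can move to 0, which is L ⇒ W
n=12: can move to 9, which is L ⇒ W
n=13: can move to 0, which is L ⇒ W
n=14: moves to 7(W), 12(W), 13(W); every one is W ⇒ L
n=15: can move to 14, which is L ⇒ W
n=16: can move to 14, which is L ⇒ W
n=17: can move to 0, which is L ⇒ W
n=18: can move to 9, which is L ⇒ W
n=19: can move to 0, which is L ⇒ W
n=20: moves to 10(W), 15(W), 16(W), 18(W), 19(W); every one is W ⇒ L
n=21: can move to 14, which is L ⇒ W
n=22: can move to 20, which is L ⇒ W
n=23: can move to 0, which is L ⇒ W
n=24: can move to 20, which is L ⇒ W
n=25: can move to 20, which is L ⇒ W
n=26: moves to 13(W), 24(W), 25(W); every one is W ⇒ L
n=27: can move to 26, which is L ⇒ W
n=28: can move to 14, which is L ⇒ W
n=29: can move to 0, which is L ⇒ W
n=30: can move to 20, which is L ⇒ W
n=31: can move to 0, which is L ⇒ W
n=32: moves to 16(W), 24(W), 28(W), 30(W), 31(W); every one is W ⇒ L
n=33: can move to 32, which is L ⇒ W
The losing starting values of n are exactly the entries labelled L in this table (8 of them).

0, 1, 4, 9, 14, 20, 26, 32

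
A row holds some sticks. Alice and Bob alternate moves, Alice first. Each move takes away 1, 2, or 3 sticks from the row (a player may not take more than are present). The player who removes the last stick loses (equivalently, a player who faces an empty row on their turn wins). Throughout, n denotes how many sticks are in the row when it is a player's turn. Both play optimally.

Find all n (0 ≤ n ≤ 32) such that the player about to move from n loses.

Compute win/loss labels from the base case upward. A position with no move is W. Any other position is W if it can reach an L in one move, else L.
n=0: no move; the opponent has just taken the last stick and therefore loses → W
n=1: →0(W) only, which is W, so L
n=2: →1(L), so W
n=3: →1(L), so W
n=4: →1(L), so W
n=5: →4(W), 3(W), 2(W) — all W, so L
n=6: →5(L), so W
n=7: →5(L), so W
n=8: →5(L), so W
n=9: →8(W), 7(W), 6(W) — all W, so L
n=10: →9(L), so W
n=11: →9(L), so W
n=12: →9(L), so W
n=13: →12(W), 11(W), 10(W) — all W, so L
n=14: →13(L), so W
n=15: →13(L), so W
n=16: →13(L), so W
n=17: →16(W), 15(W), 14(W) — all W, so L
n=18: →17(L), so W
n=19: →17(L), so W
n=20: →17(L), so W
n=21: →20(W), 19(W), 18(W) — all W, so L
n=22: →21(L), so W
n=23: →21(L), so W
n=24: →21(L), so W
n=25: →24(W), 23(W), 22(W) — all W, so L
n=26: →25(L), so W
n=27: →25(L), so W
n=28: →25(L), so W
n=29: →28(W), 27(W), 26(W) — all W, so L
n=30: →29(L), so W
n=31: →29(L), so W
n=32: →29(L), so W
Reading off the rows marked L gives the requested list; there are 8 such values of n.

1, 5, 9, 13, 17, 21, 25, 29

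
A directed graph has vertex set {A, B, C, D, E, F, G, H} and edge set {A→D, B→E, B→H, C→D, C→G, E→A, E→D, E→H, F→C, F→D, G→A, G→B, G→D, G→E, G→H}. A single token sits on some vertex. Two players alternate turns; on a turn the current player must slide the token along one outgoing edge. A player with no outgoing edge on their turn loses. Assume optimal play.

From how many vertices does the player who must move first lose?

Positions with no move are L. A position that does have a move is losing for the player to move precisely when every available move leads to a winning position for the opponent. Fill in the labels:
Every edge goes from a vertex to one that appears earlier in the order D, H, A, E, B, G, C, F, so processing vertices in that order labels each vertex after all of its successors.
D: no outgoing edge → L
H: no outgoing edge → L
A: can move to D, which is L ⇒ W
E: can move to H, which is L ⇒ W
B: can move to H, which is L ⇒ W
G: can move to H, which is L ⇒ W
C: can move to D, which is L ⇒ W
F: can move to D, which is L ⇒ W
The L vertices are D, H; that is 2 in all.

2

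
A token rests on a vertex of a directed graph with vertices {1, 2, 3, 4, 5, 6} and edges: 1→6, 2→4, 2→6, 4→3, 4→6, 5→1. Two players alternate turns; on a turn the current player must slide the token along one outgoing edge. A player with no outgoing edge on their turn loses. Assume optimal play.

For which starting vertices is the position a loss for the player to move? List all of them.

Use the standard recursion: the mover loses at a terminal position; elsewhere, the mover wins exactly when some move hands the opponent an L position.
Every edge goes from a vertex to one that appears earlier in the order 3, 6, 4, 1, 2, 5, so processing vertices in that order labels each vertex after all of its successors.
3: no outgoing edge → L
6: no outgoing edge → L
4: reaches L-position 6 → W
1: reaches L-position 6 → W
2: reaches L-position 6 → W
5: only reaches 1(W), which is W → L
The losing starting vertices are exactly the entries labelled L in this table (3 of them).

3, 5, 6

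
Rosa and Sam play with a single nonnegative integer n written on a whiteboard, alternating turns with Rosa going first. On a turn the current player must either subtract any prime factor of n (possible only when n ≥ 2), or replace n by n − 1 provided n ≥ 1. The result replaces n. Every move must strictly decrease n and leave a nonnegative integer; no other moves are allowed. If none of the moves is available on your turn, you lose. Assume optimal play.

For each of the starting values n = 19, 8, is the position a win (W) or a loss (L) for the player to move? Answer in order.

Build the W/L table. Terminal = L. A non-terminal position is W if it has a move to some L; otherwise it is L.
n=0: no move → L
n=1: reaches L-position 0 → W
n=2: reaches L-position 0 → W
n=3: reaches L-position 0 → W
n=4: only reaches 2(W), 3(W), all W → L
n=5: reaches L-position 0 → W
n=6: reaches L-position 4 → W
n=7: reaches L-position 0 → W
n=8: only reaches 6(W), 7(W), all W → L
n=9: reaches L-position 8 → W
n=10: reaches L-position 8 → W
n=11: reaches L-position 0 → W
n=12: only reaches 9(W), 10(W), 11(W), all W → L
n=13: reaches L-position 0 → W
n=14: reaches L-position 12 → W
n=15: reaches L-position 12 → W
n=16: only reaches 14(W), 15(W), all W → L
n=17: reaches L-position 0 → W
n=18: reaches L-position 16 → W
n=19: reaches L-position 0 → W

19: W, 8: L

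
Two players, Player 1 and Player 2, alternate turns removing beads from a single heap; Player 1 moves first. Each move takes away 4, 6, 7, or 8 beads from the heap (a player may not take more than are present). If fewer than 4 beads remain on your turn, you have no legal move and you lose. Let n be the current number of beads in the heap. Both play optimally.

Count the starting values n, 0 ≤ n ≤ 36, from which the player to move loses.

Label each position W (a win for the player to move) or L (a loss). A position with no legal move is L; any other position is W exactly when some move reaches an L, and L when every move reaches a W.
n=0: no move → L
n=1: no move → L
n=2: no move → L
n=3: no move → L
n=4: W (go to 0, an L position)
n=5: W (go to 1, an L position)
n=6: W (go to 2, an L position)
n=7: W (go to 3, an L position)
n=8: W (go to 2, an L position)
n=9: W (go to 3, an L position)
n=10: W (go to 3, an L position)
n=11: W (go to 3, an L position)
n=12: L (options 8(W), 6(W), 5(W), 4(W) are all W)
n=13: L (options 9(W), 7(W), 6(W), 5(W) are all W)
n=14: L (options 10(W), 8(W), 7(W), 6(W) are all W)
n=15: L (options 11(W), 9(W), 8(W), 7(W) are all W)
n=16: W (go to 12, an L position)
n=17: W (go to 13, an L position)
n=18: W (go to 14, an L position)
n=19: W (go to 15, an L position)
n=20: W (go to 14, an L position)
n=21: W (go to 15, an L position)
n=22: W (go to 15, an L position)
n=23: W (go to 15, an L position)
n=24: L (options 20(W), 18(W), 17(W), 16(W) are all W)
n=25: L (options 21(W), 19(W), 18(W), 17(W) are all W)
n=26: L (options 22(W), 20(W), 19(W), 18(W) are all W)
n=27: L (options 23(W), 21(W), 20(W), 19(W) are all W)
n=28: W (go to 24, an L position)
n=29: W (go to 25, an L position)
n=30: W (go to 26, an L position)
n=31: W (go to 27, an L position)
n=32: W (go to 26, an L position)
n=33: W (go to 27, an L position)
n=34: W (go to 27, an L position)
n=35: W (go to 27, an L position)
n=36: L (options 32(W), 30(W), 29(W), 28(W) are all W)
L entries with 0 ≤ n ≤ 36: n = 0, 1, 2, 3, 12, 13, 14, 15, 24, 25, 26, 27, 36; that makes 13.

13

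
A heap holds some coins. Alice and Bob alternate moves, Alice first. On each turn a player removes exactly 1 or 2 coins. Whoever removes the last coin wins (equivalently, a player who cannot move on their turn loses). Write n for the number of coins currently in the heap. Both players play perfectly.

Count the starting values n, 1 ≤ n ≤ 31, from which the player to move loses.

Work bottom-up. With no move the player to move loses. Otherwise the position is W if at least one move leads to an L position for the opponent, and L if every move leads to a W.
n=0: no move → L
n=1: reaches L-position 0 → W
n=2: reaches L-position 0 → W
n=3: only reaches 2(W), 1(W), all W → L
n=4: reaches L-position 3 → W
n=5: reaches L-position 3 → W
n=6: only reaches 5(W), 4(W), all W → L
n=7: reaches L-position 6 → W
n=8: reaches L-position 6 → W
n=9: only reaches 8(W), 7(W), all W → L
n=10: reaches L-position 9 → W
n=11: reaches L-position 9 → W
n=12: only reaches 11(W), 10(W), all W → L
n=13: reaches L-position 12 → W
n=14: reaches L-position 12 → W
n=15: only reaches 14(W), 13(W), all W → L
n=16: reaches L-position 15 → W
n=17: reaches L-position 15 → W
n=18: only reaches 17(W), 16(W), all W → L
n=19: reaches L-position 18 → W
n=20: reaches L-position 18 → W
n=21: only reaches 20(W), 19(W), all W → L
n=22: reaches L-position 21 → W
n=23: reaches L-position 21 → W
n=24: only reaches 23(W), 22(W), all W → L
n=25: reaches L-position 24 → W
n=26: reaches L-position 24 → W
n=27: only reaches 26(W), 25(W), all W → L
n=28: reaches L-position 27 → W
n=29: reaches L-position 27 → W
n=30: only reaches 29(W), 28(W), all W → L
n=31: reaches L-position 30 → W
L entries with 1 ≤ n ≤ 31 (n=0 is outside the asked range and is not counted): n = 3, 6, 9, 12, 15, 18, 21, 24, 27, 30; that makes 10.

10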